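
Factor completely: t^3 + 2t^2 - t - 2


Try integer roots (divisors of -2). t=-2: p(-2)=0.
Divide out (t + 2): quotient is t^2 - 1.
Factor the quadratic: (t - 1)(t + 1)
Result: (t + 2)(t - 1)(t + 1)


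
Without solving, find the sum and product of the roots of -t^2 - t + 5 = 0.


For at^2+bt+c=0: sum = -b/a, product = c/a.
a=-1, b=-1, c=5
Sum = -(-1)/-1 = -1
Product = (5)/-1 = -5


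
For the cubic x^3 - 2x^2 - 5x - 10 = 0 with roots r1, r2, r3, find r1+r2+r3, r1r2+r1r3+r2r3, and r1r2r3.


Monic cubic x^3+bx^2+cx+d=0: sum=-b, pairwise sum=c, product=-d.
b=-2, c=-5, d=-10
r1+r2+r3 = 2
r1r2+r1r3+r2r3 = -5
r1r2r3 = 10


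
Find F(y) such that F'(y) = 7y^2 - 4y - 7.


Reverse power rule on each term:
  ∫ 7y^2 dy = (7/3)y^3
  ∫ -4y dy = -2y^2
  ∫ -7 dy = -7y
F(y) = (7/3)y^3 - 2y^2 - 7y + C


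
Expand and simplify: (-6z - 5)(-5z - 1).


Distribute each term of the first polynomial:
  (-6z)(-5z - 1) = 30z^2 + 6z
  (-5)(-5z - 1) = 25z + 5
Sum: 30z^2 + 31z + 5


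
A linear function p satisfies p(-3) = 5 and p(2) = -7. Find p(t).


p(t) = mt + b. Using p(-3)=5, p(2)=-7:
m = (5 + 7)/(-3 - 2) = 12/-5 = -12/5
b = 5 - m*(-3) = 5 - 36/5 = -11/5
p(t) = -(12/5)t - (11/5)


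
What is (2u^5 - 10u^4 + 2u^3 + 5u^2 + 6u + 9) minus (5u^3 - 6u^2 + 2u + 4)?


Distribute the minus sign:
  (2u^5 - 10u^4 + 2u^3 + 5u^2 + 6u + 9)
- (5u^3 - 6u^2 + 2u + 4)
Negate second polynomial: -5u^3 + 6u^2 - 2u - 4
Add: 2u^5 - 10u^4 - 3u^3 + 11u^2 + 4u + 5


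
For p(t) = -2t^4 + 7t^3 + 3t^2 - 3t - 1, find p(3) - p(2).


p(3) = 44
p(2) = 29
p(3) - p(2) = 44 - 29 = 15


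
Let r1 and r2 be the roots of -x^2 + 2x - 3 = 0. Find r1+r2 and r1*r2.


For ax^2+bx+c=0: sum = -b/a, product = c/a.
a=-1, b=2, c=-3
Sum = -(2)/-1 = 2
Product = (-3)/-1 = 3


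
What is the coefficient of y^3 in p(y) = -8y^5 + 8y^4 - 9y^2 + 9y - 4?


Read off the coefficient of y^3: 0


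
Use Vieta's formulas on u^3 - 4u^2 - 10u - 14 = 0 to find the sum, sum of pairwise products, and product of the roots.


Monic cubic u^3+bu^2+cu+d=0: sum=-b, pairwise sum=c, product=-d.
b=-4, c=-10, d=-14
r1+r2+r3 = 4
r1r2+r1r3+r2r3 = -10
r1r2r3 = 14


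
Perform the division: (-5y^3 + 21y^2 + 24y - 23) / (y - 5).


(-5y^3 + 21y^2 + 24y - 23) / (y - 5)
Step 1: -5y^2 * (y - 5) = -5y^3 + 25y^2; subtract.
Step 2: -4y * (y - 5) = -4y^2 + 20y; subtract.
Step 3: 4 * (y - 5) = 4y - 20; subtract.
Quotient: -5y^2 - 4y + 4, Remainder: -3


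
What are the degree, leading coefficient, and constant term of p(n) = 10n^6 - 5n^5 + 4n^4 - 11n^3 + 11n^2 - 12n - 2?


Highest power of n is 6, with coefficient 10. Constant term is -2.
Degree = 6, leading coefficient = 10, constant term = -2


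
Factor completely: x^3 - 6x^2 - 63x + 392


Try integer roots (divisors of 392). x=7: p(7)=0.
Divide out (x - 7): quotient is x^2 + x - 56.
Factor the quadratic: (x + 8)(x - 7)
Result: (x - 7)(x + 8)(x - 7)


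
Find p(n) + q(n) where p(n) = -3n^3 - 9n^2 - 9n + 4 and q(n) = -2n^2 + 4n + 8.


Align terms by degree and add:
  -3n^3 - 9n^2 - 9n + 4
  -2n^2 + 4n + 8
= -3n^3 - 11n^2 - 5n + 12


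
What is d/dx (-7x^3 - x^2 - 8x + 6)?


Apply the power rule term by term:
  d/dx(-7x^3) = -21x^2
  d/dx(-x^2) = -2x
  d/dx(-8x) = -8
  d/dx(6) = 0
p'(x) = -21x^2 - 2x - 8


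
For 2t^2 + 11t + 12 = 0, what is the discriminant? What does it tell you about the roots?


D = b^2 - 4ac = (11)^2 - 4(2)(12) = 121 - 96 = 25
Since D > 0: two distinct rational roots


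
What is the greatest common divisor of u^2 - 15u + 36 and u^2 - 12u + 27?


Factor each:
  u^2 - 15u + 36 = (u - 3)(u - 12)
  u^2 - 12u + 27 = (u - 3)(u - 9)
Common monic factor: u - 3


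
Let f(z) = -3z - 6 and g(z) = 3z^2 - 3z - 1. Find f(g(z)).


Substitute g(z) into f:
f(g(z)) = -3*(3z^2 - 3z - 1) + (-6)
Expand and combine: -9z^2 + 9z - 3


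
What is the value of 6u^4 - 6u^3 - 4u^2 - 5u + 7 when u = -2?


Using direct substitution:
  6 * (-2)^4 = 96
  -6 * (-2)^3 = 48
  -4 * (-2)^2 = -16
  -5 * (-2)^1 = 10
  constant: 7
Sum = 96 + 48 - 16 + 10 + 7 = 145


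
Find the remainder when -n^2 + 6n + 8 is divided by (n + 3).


By the Remainder Theorem, the remainder equals p(-3):
  -1*(-3)^2 = -9
  6*(-3)^1 = -18
  constant: 8
Sum: -9 - 18 + 8 = -19


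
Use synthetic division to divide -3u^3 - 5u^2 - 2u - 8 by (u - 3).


Synthetic division with c = 3. Coefficients: -3, -5, -2, -8
Bring down -3.
  -3 * 3 = -9; -9 - 5 = -14
  -14 * 3 = -42; -42 - 2 = -44
  -44 * 3 = -132; -132 - 8 = -140
Quotient: -3u^2 - 14u - 44, Remainder: -140


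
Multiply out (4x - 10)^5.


Expand (4x - 10)^5 by repeated multiplication:
  (4x - 10)^2 = 16x^2 - 80x + 100
  (4x - 10)^3 = 64x^3 - 480x^2 + 1200x - 1000
  (4x - 10)^4 = 256x^4 - 2560x^3 + 9600x^2 - 16000x + 10000
= 1024x^5 - 12800x^4 + 64000x^3 - 160000x^2 + 200000x - 100000


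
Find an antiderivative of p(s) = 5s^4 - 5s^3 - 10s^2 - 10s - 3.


Reverse power rule on each term:
  ∫ 5s^4 ds = s^5
  ∫ -5s^3 ds = -(5/4)s^4
  ∫ -10s^2 ds = -(10/3)s^3
  ∫ -10s ds = -5s^2
  ∫ -3 ds = -3s
F(s) = s^5 - (5/4)s^4 - (10/3)s^3 - 5s^2 - 3s + C


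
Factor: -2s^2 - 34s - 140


Roots satisfy r1 + r2 = -b/a = -17 and r1*r2 = c/a = 70.
So r1 = -10, r2 = -7.
-2s^2 - 34s - 140 = -2(s - r1)(s - r2) = -2(s + 10)(s + 7)


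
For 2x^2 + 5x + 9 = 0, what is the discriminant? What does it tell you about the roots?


D = b^2 - 4ac = (5)^2 - 4(2)(9) = 25 - 72 = -47
Since D < 0: two complex conjugate roots (no real roots)


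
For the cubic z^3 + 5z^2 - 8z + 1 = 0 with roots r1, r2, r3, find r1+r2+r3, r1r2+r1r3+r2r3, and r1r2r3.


Monic cubic z^3+bz^2+cz+d=0: sum=-b, pairwise sum=c, product=-d.
b=5, c=-8, d=1
r1+r2+r3 = -5
r1r2+r1r3+r2r3 = -8
r1r2r3 = -1


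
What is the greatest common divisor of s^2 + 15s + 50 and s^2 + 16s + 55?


Factor each:
  s^2 + 15s + 50 = (s + 5)(s + 10)
  s^2 + 16s + 55 = (s + 5)(s + 11)
Common monic factor: s + 5


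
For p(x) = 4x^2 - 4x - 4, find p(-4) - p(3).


p(-4) = 76
p(3) = 20
p(-4) - p(3) = 76 - 20 = 56


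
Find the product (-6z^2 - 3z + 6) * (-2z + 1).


Distribute each term of the first polynomial:
  (-6z^2)(-2z + 1) = 12z^3 - 6z^2
  (-3z)(-2z + 1) = 6z^2 - 3z
  (6)(-2z + 1) = -12z + 6
Sum: 12z^3 - 15z + 6


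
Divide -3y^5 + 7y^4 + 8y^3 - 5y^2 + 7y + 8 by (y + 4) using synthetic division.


Synthetic division with c = -4. Coefficients: -3, 7, 8, -5, 7, 8
Bring down -3.
  -3 * -4 = 12; 12 + 7 = 19
  19 * -4 = -76; -76 + 8 = -68
  -68 * -4 = 272; 272 - 5 = 267
  267 * -4 = -1068; -1068 + 7 = -1061
  -1061 * -4 = 4244; 4244 + 8 = 4252
Quotient: -3y^4 + 19y^3 - 68y^2 + 267y - 1061, Remainder: 4252


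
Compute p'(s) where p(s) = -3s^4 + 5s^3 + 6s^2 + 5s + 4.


Apply the power rule term by term:
  d/ds(-3s^4) = -12s^3
  d/ds(5s^3) = 15s^2
  d/ds(6s^2) = 12s
  d/ds(5s) = 5
  d/ds(4) = 0
p'(s) = -12s^3 + 15s^2 + 12s + 5


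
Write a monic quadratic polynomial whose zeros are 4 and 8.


p(z) = (z - 4)(z - 8)
Expand: z^2 - 12z + 32


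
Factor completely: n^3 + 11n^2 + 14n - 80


Try integer roots (divisors of -80). n=-5: p(-5)=0.
Divide out (n + 5): quotient is n^2 + 6n - 16.
Factor the quadratic: (n + 8)(n - 2)
Result: (n + 5)(n + 8)(n - 2)


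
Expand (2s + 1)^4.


Expand (2s + 1)^4 by repeated multiplication:
  (2s + 1)^2 = 4s^2 + 4s + 1
  (2s + 1)^3 = 8s^3 + 12s^2 + 6s + 1
= 16s^4 + 32s^3 + 24s^2 + 8s + 1


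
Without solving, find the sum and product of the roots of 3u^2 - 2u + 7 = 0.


For au^2+bu+c=0: sum = -b/a, product = c/a.
a=3, b=-2, c=7
Sum = -(-2)/3 = 2/3
Product = (7)/3 = 7/3


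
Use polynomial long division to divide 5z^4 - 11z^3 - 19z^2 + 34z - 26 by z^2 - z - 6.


(5z^4 - 11z^3 - 19z^2 + 34z - 26) / (z^2 - z - 6)
Step 1: 5z^2 * (z^2 - z - 6) = 5z^4 - 5z^3 - 30z^2; subtract.
Step 2: -6z * (z^2 - z - 6) = -6z^3 + 6z^2 + 36z; subtract.
Step 3: 5 * (z^2 - z - 6) = 5z^2 - 5z - 30; subtract.
Quotient: 5z^2 - 6z + 5, Remainder: 3z + 4


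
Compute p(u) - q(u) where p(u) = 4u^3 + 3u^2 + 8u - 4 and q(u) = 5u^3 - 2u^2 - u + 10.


Distribute the minus sign:
  (4u^3 + 3u^2 + 8u - 4)
- (5u^3 - 2u^2 - u + 10)
Negate second polynomial: -5u^3 + 2u^2 + u - 10
Add: -u^3 + 5u^2 + 9u - 14


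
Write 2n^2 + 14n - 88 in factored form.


Roots satisfy r1 + r2 = -b/a = -7 and r1*r2 = c/a = -44.
So r1 = 4, r2 = -11.
2n^2 + 14n - 88 = 2(n - r1)(n - r2) = 2(n - 4)(n + 11)


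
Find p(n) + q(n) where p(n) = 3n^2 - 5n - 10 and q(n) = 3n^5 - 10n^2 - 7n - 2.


Align terms by degree and add:
  3n^2 - 5n - 10
+ 3n^5 - 10n^2 - 7n - 2
= 3n^5 - 7n^2 - 12n - 12


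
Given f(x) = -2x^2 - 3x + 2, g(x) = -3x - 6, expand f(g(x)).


Substitute g(x) into f:
f(g(x)) = -2*(-3x - 6)^2 + (-3)*(-3x - 6) + 2
(-3x - 6)^2 = 9x^2 + 36x + 36
Expand and combine: -18x^2 - 63x - 52


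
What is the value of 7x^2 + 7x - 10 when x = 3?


Using direct substitution:
  7 * (3)^2 = 63
  7 * (3)^1 = 21
  constant: -10
Sum = 63 + 21 - 10 = 74


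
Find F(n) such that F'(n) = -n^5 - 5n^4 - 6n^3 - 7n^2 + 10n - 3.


Reverse power rule on each term:
  ∫ -n^5 dn = -(1/6)n^6
  ∫ -5n^4 dn = -n^5
  ∫ -6n^3 dn = -(3/2)n^4
  ∫ -7n^2 dn = -(7/3)n^3
  ∫ 10n dn = 5n^2
  ∫ -3 dn = -3n
F(n) = -(1/6)n^6 - n^5 - (3/2)n^4 - (7/3)n^3 + 5n^2 - 3n + C


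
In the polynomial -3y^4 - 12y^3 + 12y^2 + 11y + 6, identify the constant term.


Read off the constant term: 6


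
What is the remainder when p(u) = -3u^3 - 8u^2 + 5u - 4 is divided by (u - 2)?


By the Remainder Theorem, the remainder equals p(2):
  -3*(2)^3 = -24
  -8*(2)^2 = -32
  5*(2)^1 = 10
  constant: -4
Sum: -24 - 32 + 10 - 4 = -50


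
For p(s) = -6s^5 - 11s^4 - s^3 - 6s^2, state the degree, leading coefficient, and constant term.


Highest power of s is 5, with coefficient -6. Constant term is 0.
Degree = 5, leading coefficient = -6, constant term = 0


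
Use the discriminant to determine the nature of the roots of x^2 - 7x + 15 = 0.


D = b^2 - 4ac = (-7)^2 - 4(1)(15) = 49 - 60 = -11
Since D < 0: two complex conjugate roots (no real roots)


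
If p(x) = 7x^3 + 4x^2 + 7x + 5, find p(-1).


Using direct substitution:
  7 * (-1)^3 = -7
  4 * (-1)^2 = 4
  7 * (-1)^1 = -7
  constant: 5
Sum = -7 + 4 - 7 + 5 = -5


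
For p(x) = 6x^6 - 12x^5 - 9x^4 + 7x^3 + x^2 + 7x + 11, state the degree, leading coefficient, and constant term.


Highest power of x is 6, with coefficient 6. Constant term is 11.
Degree = 6, leading coefficient = 6, constant term = 11


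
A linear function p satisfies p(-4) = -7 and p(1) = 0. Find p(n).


p(n) = mn + b. Using p(-4)=-7, p(1)=0:
m = (-7)/(-4 - 1) = -7/-5 = 7/5
b = -7 - m*(-4) = -7 + 28/5 = -7/5
p(n) = (7/5)n - (7/5)


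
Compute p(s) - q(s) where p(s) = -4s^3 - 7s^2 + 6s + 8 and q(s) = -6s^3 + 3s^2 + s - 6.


Distribute the minus sign:
  (-4s^3 - 7s^2 + 6s + 8)
- (-6s^3 + 3s^2 + s - 6)
Negate second polynomial: 6s^3 - 3s^2 - s + 6
Add: 2s^3 - 10s^2 + 5s + 14


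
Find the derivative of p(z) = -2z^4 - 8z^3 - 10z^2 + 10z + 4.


Apply the power rule term by term:
  d/dz(-2z^4) = -8z^3
  d/dz(-8z^3) = -24z^2
  d/dz(-10z^2) = -20z
  d/dz(10z) = 10
  d/dz(4) = 0
p'(z) = -8z^3 - 24z^2 - 20z + 10


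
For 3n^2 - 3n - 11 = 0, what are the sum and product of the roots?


For an^2+bn+c=0: sum = -b/a, product = c/a.
a=3, b=-3, c=-11
Sum = -(-3)/3 = 1
Product = (-11)/3 = -11/3


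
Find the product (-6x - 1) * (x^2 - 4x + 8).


Distribute each term of the first polynomial:
  (-6x)(x^2 - 4x + 8) = -6x^3 + 24x^2 - 48x
  (-1)(x^2 - 4x + 8) = -x^2 + 4x - 8
Sum: -6x^3 + 23x^2 - 44x - 8


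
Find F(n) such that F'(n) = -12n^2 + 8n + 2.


Reverse power rule on each term:
  ∫ -12n^2 dn = -4n^3
  ∫ 8n dn = 4n^2
  ∫ 2 dn = 2n
F(n) = -4n^3 + 4n^2 + 2n + C


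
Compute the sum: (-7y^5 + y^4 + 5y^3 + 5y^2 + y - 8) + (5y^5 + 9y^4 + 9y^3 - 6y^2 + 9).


Align terms by degree and add:
  -7y^5 + y^4 + 5y^3 + 5y^2 + y - 8
+ 5y^5 + 9y^4 + 9y^3 - 6y^2 + 9
= -2y^5 + 10y^4 + 14y^3 - y^2 + y + 1


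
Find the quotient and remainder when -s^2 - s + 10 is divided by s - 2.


(-s^2 - s + 10) / (s - 2)
Step 1: -s * (s - 2) = -s^2 + 2s; subtract.
Step 2: -3 * (s - 2) = -3s + 6; subtract.
Quotient: -s - 3, Remainder: 4


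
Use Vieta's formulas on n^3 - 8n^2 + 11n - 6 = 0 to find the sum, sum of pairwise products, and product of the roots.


Monic cubic n^3+bn^2+cn+d=0: sum=-b, pairwise sum=c, product=-d.
b=-8, c=11, d=-6
r1+r2+r3 = 8
r1r2+r1r3+r2r3 = 11
r1r2r3 = 6


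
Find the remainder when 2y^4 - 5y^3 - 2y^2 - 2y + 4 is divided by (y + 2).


By the Remainder Theorem, the remainder equals p(-2):
  2*(-2)^4 = 32
  -5*(-2)^3 = 40
  -2*(-2)^2 = -8
  -2*(-2)^1 = 4
  constant: 4
Sum: 32 + 40 - 8 + 4 + 4 = 72


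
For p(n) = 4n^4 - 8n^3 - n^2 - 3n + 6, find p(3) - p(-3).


p(3) = 96
p(-3) = 546
p(3) - p(-3) = 96 - 546 = -450


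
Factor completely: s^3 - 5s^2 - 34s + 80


Try integer roots (divisors of 80). s=2: p(2)=0.
Divide out (s - 2): quotient is s^2 - 3s - 40.
Factor the quadratic: (s + 5)(s - 8)
Result: (s - 2)(s + 5)(s - 8)


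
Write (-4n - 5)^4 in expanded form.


Expand (-4n - 5)^4 by repeated multiplication:
  (-4n - 5)^2 = 16n^2 + 40n + 25
  (-4n - 5)^3 = -64n^3 - 240n^2 - 300n - 125
= 256n^4 + 1280n^3 + 2400n^2 + 2000n + 625


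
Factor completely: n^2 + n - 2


Roots satisfy r1 + r2 = -b/a = -1 and r1*r2 = c/a = -2.
So r1 = -2, r2 = 1.
n^2 + n - 2 = (n - r1)(n - r2) = (n + 2)(n - 1)


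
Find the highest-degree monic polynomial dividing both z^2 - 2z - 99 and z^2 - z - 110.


Factor each:
  z^2 - 2z - 99 = (z - 11)(z + 9)
  z^2 - z - 110 = (z - 11)(z + 10)
Common monic factor: z - 11


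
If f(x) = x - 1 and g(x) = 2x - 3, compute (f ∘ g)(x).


Substitute g(x) into f:
f(g(x)) = 1*(2x - 3) + (-1)
Expand and combine: 2x - 4


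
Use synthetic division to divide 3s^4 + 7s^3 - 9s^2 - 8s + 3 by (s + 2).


Synthetic division with c = -2. Coefficients: 3, 7, -9, -8, 3
Bring down 3.
  3 * -2 = -6; -6 + 7 = 1
  1 * -2 = -2; -2 - 9 = -11
  -11 * -2 = 22; 22 - 8 = 14
  14 * -2 = -28; -28 + 3 = -25
Quotient: 3s^3 + s^2 - 11s + 14, Remainder: -25


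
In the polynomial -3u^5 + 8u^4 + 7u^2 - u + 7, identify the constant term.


Read off the constant term: 7


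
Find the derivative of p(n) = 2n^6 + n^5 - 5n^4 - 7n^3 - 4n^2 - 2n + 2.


Apply the power rule term by term:
  d/dn(2n^6) = 12n^5
  d/dn(n^5) = 5n^4
  d/dn(-5n^4) = -20n^3
  d/dn(-7n^3) = -21n^2
  d/dn(-4n^2) = -8n
  d/dn(-2n) = -2
  d/dn(2) = 0
p'(n) = 12n^5 + 5n^4 - 20n^3 - 21n^2 - 8n - 2


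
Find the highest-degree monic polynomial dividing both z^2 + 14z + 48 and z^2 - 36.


Factor each:
  z^2 + 14z + 48 = (z + 6)(z + 8)
  z^2 - 36 = (z + 6)(z - 6)
Common monic factor: z + 6


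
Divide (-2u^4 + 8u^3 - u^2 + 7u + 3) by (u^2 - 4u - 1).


(-2u^4 + 8u^3 - u^2 + 7u + 3) / (u^2 - 4u - 1)
Step 1: -2u^2 * (u^2 - 4u - 1) = -2u^4 + 8u^3 + 2u^2; subtract.
Step 2: 0 * (u^2 - 4u - 1) = 0; subtract.
Step 3: -3 * (u^2 - 4u - 1) = -3u^2 + 12u + 3; subtract.
Quotient: -2u^2 - 3, Remainder: -5u


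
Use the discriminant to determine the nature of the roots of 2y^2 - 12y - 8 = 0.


D = b^2 - 4ac = (-12)^2 - 4(2)(-8) = 144 + 64 = 208
Since D > 0: two distinct irrational roots


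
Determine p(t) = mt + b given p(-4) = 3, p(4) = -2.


p(t) = mt + b. Using p(-4)=3, p(4)=-2:
m = (3 + 2)/(-4 - 4) = 5/-8 = -5/8
b = 3 - m*(-4) = 3 - 5/2 = 1/2
p(t) = -(5/8)t + (1/2)


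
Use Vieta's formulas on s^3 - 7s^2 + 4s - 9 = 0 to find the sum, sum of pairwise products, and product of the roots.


Monic cubic s^3+bs^2+cs+d=0: sum=-b, pairwise sum=c, product=-d.
b=-7, c=4, d=-9
r1+r2+r3 = 7
r1r2+r1r3+r2r3 = 4
r1r2r3 = 9


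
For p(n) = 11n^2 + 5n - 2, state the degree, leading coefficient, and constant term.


Highest power of n is 2, with coefficient 11. Constant term is -2.
Degree = 2, leading coefficient = 11, constant term = -2


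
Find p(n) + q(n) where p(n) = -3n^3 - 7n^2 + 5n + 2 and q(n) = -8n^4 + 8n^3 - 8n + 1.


Align terms by degree and add:
  -3n^3 - 7n^2 + 5n + 2
  -8n^4 + 8n^3 - 8n + 1
= -8n^4 + 5n^3 - 7n^2 - 3n + 3


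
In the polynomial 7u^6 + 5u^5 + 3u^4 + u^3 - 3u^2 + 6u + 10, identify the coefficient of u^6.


Read off the coefficient of u^6: 7


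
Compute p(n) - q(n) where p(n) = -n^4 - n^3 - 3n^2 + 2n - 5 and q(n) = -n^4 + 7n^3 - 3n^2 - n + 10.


Distribute the minus sign:
  (-n^4 - n^3 - 3n^2 + 2n - 5)
- (-n^4 + 7n^3 - 3n^2 - n + 10)
Negate second polynomial: n^4 - 7n^3 + 3n^2 + n - 10
Add: -8n^3 + 3n - 15


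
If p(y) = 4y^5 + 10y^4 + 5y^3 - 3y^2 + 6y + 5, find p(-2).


Using direct substitution:
  4 * (-2)^5 = -128
  10 * (-2)^4 = 160
  5 * (-2)^3 = -40
  -3 * (-2)^2 = -12
  6 * (-2)^1 = -12
  constant: 5
Sum = -128 + 160 - 40 - 12 - 12 + 5 = -27


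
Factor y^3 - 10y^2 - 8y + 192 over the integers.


Try integer roots (divisors of 192). y=-4: p(-4)=0.
Divide out (y + 4): quotient is y^2 - 14y + 48.
Factor the quadratic: (y - 6)(y - 8)
Result: (y + 4)(y - 6)(y - 8)


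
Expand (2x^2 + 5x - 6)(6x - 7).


Distribute each term of the first polynomial:
  (2x^2)(6x - 7) = 12x^3 - 14x^2
  (5x)(6x - 7) = 30x^2 - 35x
  (-6)(6x - 7) = -36x + 42
Sum: 12x^3 + 16x^2 - 71x + 42


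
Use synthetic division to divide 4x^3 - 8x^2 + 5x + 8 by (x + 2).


Synthetic division with c = -2. Coefficients: 4, -8, 5, 8
Bring down 4.
  4 * -2 = -8; -8 - 8 = -16
  -16 * -2 = 32; 32 + 5 = 37
  37 * -2 = -74; -74 + 8 = -66
Quotient: 4x^2 - 16x + 37, Remainder: -66


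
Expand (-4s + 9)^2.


Expand (-4s + 9)^2 by repeated multiplication:
= 16s^2 - 72s + 81


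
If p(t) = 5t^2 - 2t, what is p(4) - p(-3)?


p(4) = 72
p(-3) = 51
p(4) - p(-3) = 72 - 51 = 21


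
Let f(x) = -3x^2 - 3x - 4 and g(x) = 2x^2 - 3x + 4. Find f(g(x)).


Substitute g(x) into f:
f(g(x)) = -3*(2x^2 - 3x + 4)^2 + (-3)*(2x^2 - 3x + 4) + (-4)
(2x^2 - 3x + 4)^2 = 4x^4 - 12x^3 + 25x^2 - 24x + 16
Expand and combine: -12x^4 + 36x^3 - 81x^2 + 81x - 64


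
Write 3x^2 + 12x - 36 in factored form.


Roots satisfy r1 + r2 = -b/a = -4 and r1*r2 = c/a = -12.
So r1 = 2, r2 = -6.
3x^2 + 12x - 36 = 3(x - r1)(x - r2) = 3(x - 2)(x + 6)


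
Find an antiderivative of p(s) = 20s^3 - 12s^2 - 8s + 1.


Reverse power rule on each term:
  ∫ 20s^3 ds = 5s^4
  ∫ -12s^2 ds = -4s^3
  ∫ -8s ds = -4s^2
  ∫ 1 ds = s
F(s) = 5s^4 - 4s^3 - 4s^2 + s + C


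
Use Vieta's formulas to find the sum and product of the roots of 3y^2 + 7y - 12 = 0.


For ay^2+by+c=0: sum = -b/a, product = c/a.
a=3, b=7, c=-12
Sum = -(7)/3 = -7/3
Product = (-12)/3 = -4


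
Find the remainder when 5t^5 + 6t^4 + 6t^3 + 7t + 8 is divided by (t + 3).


By the Remainder Theorem, the remainder equals p(-3):
  5*(-3)^5 = -1215
  6*(-3)^4 = 486
  6*(-3)^3 = -162
  0*(-3)^2 = 0
  7*(-3)^1 = -21
  constant: 8
Sum: -1215 + 486 - 162 + 0 - 21 + 8 = -904


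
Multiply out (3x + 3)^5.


Expand (3x + 3)^5 by repeated multiplication:
  (3x + 3)^2 = 9x^2 + 18x + 9
  (3x + 3)^3 = 27x^3 + 81x^2 + 81x + 27
  (3x + 3)^4 = 81x^4 + 324x^3 + 486x^2 + 324x + 81
= 243x^5 + 1215x^4 + 2430x^3 + 2430x^2 + 1215x + 243


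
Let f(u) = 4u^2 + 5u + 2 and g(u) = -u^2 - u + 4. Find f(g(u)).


Substitute g(u) into f:
f(g(u)) = 4*(-u^2 - u + 4)^2 + 5*(-u^2 - u + 4) + 2
(-u^2 - u + 4)^2 = u^4 + 2u^3 - 7u^2 - 8u + 16
Expand and combine: 4u^4 + 8u^3 - 33u^2 - 37u + 86


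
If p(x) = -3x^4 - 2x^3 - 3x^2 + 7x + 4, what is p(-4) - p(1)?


p(-4) = -712
p(1) = 3
p(-4) - p(1) = -712 - 3 = -715


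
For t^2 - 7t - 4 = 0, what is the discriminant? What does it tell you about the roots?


D = b^2 - 4ac = (-7)^2 - 4(1)(-4) = 49 + 16 = 65
Since D > 0: two distinct irrational roots


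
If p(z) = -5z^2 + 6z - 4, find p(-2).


Using direct substitution:
  -5 * (-2)^2 = -20
  6 * (-2)^1 = -12
  constant: -4
Sum = -20 - 12 - 4 = -36


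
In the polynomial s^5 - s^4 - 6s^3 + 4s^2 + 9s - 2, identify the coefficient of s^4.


Read off the coefficient of s^4: -1


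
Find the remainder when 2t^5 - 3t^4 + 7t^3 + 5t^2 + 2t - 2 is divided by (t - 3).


By the Remainder Theorem, the remainder equals p(3):
  2*(3)^5 = 486
  -3*(3)^4 = -243
  7*(3)^3 = 189
  5*(3)^2 = 45
  2*(3)^1 = 6
  constant: -2
Sum: 486 - 243 + 189 + 45 + 6 - 2 = 481


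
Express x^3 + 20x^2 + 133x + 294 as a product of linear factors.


Try integer roots (divisors of 294). x=-7: p(-7)=0.
Divide out (x + 7): quotient is x^2 + 13x + 42.
Factor the quadratic: (x + 6)(x + 7)
Result: (x + 7)(x + 6)(x + 7)


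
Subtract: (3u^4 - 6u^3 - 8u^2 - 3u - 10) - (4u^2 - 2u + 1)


Distribute the minus sign:
  (3u^4 - 6u^3 - 8u^2 - 3u - 10)
- (4u^2 - 2u + 1)
Negate second polynomial: -4u^2 + 2u - 1
Add: 3u^4 - 6u^3 - 12u^2 - u - 11


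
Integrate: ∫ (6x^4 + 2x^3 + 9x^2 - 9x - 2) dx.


Reverse power rule on each term:
  ∫ 6x^4 dx = (6/5)x^5
  ∫ 2x^3 dx = (1/2)x^4
  ∫ 9x^2 dx = 3x^3
  ∫ -9x dx = -(9/2)x^2
  ∫ -2 dx = -2x
F(x) = (6/5)x^5 + (1/2)x^4 + 3x^3 - (9/2)x^2 - 2x + C


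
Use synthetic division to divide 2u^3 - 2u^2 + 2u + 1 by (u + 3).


Synthetic division with c = -3. Coefficients: 2, -2, 2, 1
Bring down 2.
  2 * -3 = -6; -6 - 2 = -8
  -8 * -3 = 24; 24 + 2 = 26
  26 * -3 = -78; -78 + 1 = -77
Quotient: 2u^2 - 8u + 26, Remainder: -77


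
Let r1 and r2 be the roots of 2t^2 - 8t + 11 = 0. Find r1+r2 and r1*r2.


For at^2+bt+c=0: sum = -b/a, product = c/a.
a=2, b=-8, c=11
Sum = -(-8)/2 = 4
Product = (11)/2 = 11/2


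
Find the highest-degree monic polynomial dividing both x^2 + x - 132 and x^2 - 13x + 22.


Factor each:
  x^2 + x - 132 = (x - 11)(x + 12)
  x^2 - 13x + 22 = (x - 11)(x - 2)
Common monic factor: x - 11


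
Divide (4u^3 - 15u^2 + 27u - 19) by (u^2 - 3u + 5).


(4u^3 - 15u^2 + 27u - 19) / (u^2 - 3u + 5)
Step 1: 4u * (u^2 - 3u + 5) = 4u^3 - 12u^2 + 20u; subtract.
Step 2: -3 * (u^2 - 3u + 5) = -3u^2 + 9u - 15; subtract.
Quotient: 4u - 3, Remainder: -2u - 4


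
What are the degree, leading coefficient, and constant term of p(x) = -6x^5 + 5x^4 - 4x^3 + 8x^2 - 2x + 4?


Highest power of x is 5, with coefficient -6. Constant term is 4.
Degree = 5, leading coefficient = -6, constant term = 4


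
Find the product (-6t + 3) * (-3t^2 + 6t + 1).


Distribute each term of the first polynomial:
  (-6t)(-3t^2 + 6t + 1) = 18t^3 - 36t^2 - 6t
  (3)(-3t^2 + 6t + 1) = -9t^2 + 18t + 3
Sum: 18t^3 - 45t^2 + 12t + 3


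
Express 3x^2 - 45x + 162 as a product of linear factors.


Roots satisfy r1 + r2 = -b/a = 15 and r1*r2 = c/a = 54.
So r1 = 9, r2 = 6.
3x^2 - 45x + 162 = 3(x - r1)(x - r2) = 3(x - 9)(x - 6)


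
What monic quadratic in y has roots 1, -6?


p(y) = (y - 1)(y + 6)
Expand: y^2 + 5y - 6


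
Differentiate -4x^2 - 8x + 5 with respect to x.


Apply the power rule term by term:
  d/dx(-4x^2) = -8x
  d/dx(-8x) = -8
  d/dx(5) = 0
p'(x) = -8x - 8


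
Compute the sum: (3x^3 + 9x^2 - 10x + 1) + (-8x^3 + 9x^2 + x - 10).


Align terms by degree and add:
  3x^3 + 9x^2 - 10x + 1
  -8x^3 + 9x^2 + x - 10
= -5x^3 + 18x^2 - 9x - 9


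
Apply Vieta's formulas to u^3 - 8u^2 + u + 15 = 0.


Monic cubic u^3+bu^2+cu+d=0: sum=-b, pairwise sum=c, product=-d.
b=-8, c=1, d=15
r1+r2+r3 = 8
r1r2+r1r3+r2r3 = 1
r1r2r3 = -15


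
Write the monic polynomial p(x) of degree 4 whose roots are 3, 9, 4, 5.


p(x) = (x - 3)(x - 9)(x - 4)(x - 5)
Expand: x^4 - 21x^3 + 155x^2 - 483x + 540


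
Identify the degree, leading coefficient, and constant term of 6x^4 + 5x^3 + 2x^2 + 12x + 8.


Highest power of x is 4, with coefficient 6. Constant term is 8.
Degree = 4, leading coefficient = 6, constant term = 8


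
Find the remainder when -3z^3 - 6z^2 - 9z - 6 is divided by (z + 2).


By the Remainder Theorem, the remainder equals p(-2):
  -3*(-2)^3 = 24
  -6*(-2)^2 = -24
  -9*(-2)^1 = 18
  constant: -6
Sum: 24 - 24 + 18 - 6 = 12


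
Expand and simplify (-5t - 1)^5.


Expand (-5t - 1)^5 by repeated multiplication:
  (-5t - 1)^2 = 25t^2 + 10t + 1
  (-5t - 1)^3 = -125t^3 - 75t^2 - 15t - 1
  (-5t - 1)^4 = 625t^4 + 500t^3 + 150t^2 + 20t + 1
= -3125t^5 - 3125t^4 - 1250t^3 - 250t^2 - 25t - 1


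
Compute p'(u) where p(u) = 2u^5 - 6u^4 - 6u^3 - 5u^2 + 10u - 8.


Apply the power rule term by term:
  d/du(2u^5) = 10u^4
  d/du(-6u^4) = -24u^3
  d/du(-6u^3) = -18u^2
  d/du(-5u^2) = -10u
  d/du(10u) = 10
  d/du(-8) = 0
p'(u) = 10u^4 - 24u^3 - 18u^2 - 10u + 10


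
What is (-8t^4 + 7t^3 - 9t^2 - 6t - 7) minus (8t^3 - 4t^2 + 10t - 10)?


Distribute the minus sign:
  (-8t^4 + 7t^3 - 9t^2 - 6t - 7)
- (8t^3 - 4t^2 + 10t - 10)
Negate second polynomial: -8t^3 + 4t^2 - 10t + 10
Add: -8t^4 - t^3 - 5t^2 - 16t + 3


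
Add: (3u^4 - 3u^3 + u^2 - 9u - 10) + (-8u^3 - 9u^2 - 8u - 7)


Align terms by degree and add:
  3u^4 - 3u^3 + u^2 - 9u - 10
  -8u^3 - 9u^2 - 8u - 7
= 3u^4 - 11u^3 - 8u^2 - 17u - 17


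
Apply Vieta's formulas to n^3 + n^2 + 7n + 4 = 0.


Monic cubic n^3+bn^2+cn+d=0: sum=-b, pairwise sum=c, product=-d.
b=1, c=7, d=4
r1+r2+r3 = -1
r1r2+r1r3+r2r3 = 7
r1r2r3 = -4


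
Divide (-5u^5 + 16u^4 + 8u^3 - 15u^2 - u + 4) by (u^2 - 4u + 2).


(-5u^5 + 16u^4 + 8u^3 - 15u^2 - u + 4) / (u^2 - 4u + 2)
Step 1: -5u^3 * (u^2 - 4u + 2) = -5u^5 + 20u^4 - 10u^3; subtract.
Step 2: -4u^2 * (u^2 - 4u + 2) = -4u^4 + 16u^3 - 8u^2; subtract.
Step 3: 2u * (u^2 - 4u + 2) = 2u^3 - 8u^2 + 4u; subtract.
Step 4: 1 * (u^2 - 4u + 2) = u^2 - 4u + 2; subtract.
Quotient: -5u^3 - 4u^2 + 2u + 1, Remainder: -u + 2


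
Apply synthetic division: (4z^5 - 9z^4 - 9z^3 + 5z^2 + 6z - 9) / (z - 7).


Synthetic division with c = 7. Coefficients: 4, -9, -9, 5, 6, -9
Bring down 4.
  4 * 7 = 28; 28 - 9 = 19
  19 * 7 = 133; 133 - 9 = 124
  124 * 7 = 868; 868 + 5 = 873
  873 * 7 = 6111; 6111 + 6 = 6117
  6117 * 7 = 42819; 42819 - 9 = 42810
Quotient: 4z^4 + 19z^3 + 124z^2 + 873z + 6117, Remainder: 42810


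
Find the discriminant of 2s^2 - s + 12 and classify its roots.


D = b^2 - 4ac = (-1)^2 - 4(2)(12) = 1 - 96 = -95
Since D < 0: two complex conjugate roots (no real roots)


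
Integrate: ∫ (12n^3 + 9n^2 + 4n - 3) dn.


Reverse power rule on each term:
  ∫ 12n^3 dn = 3n^4
  ∫ 9n^2 dn = 3n^3
  ∫ 4n dn = 2n^2
  ∫ -3 dn = -3n
F(n) = 3n^4 + 3n^3 + 2n^2 - 3n + C


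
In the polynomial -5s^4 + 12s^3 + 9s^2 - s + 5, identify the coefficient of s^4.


Read off the coefficient of s^4: -5


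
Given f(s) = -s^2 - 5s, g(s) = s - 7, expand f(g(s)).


Substitute g(s) into f:
f(g(s)) = -1*(s - 7)^2 + (-5)*(s - 7)
(s - 7)^2 = s^2 - 14s + 49
Expand and combine: -s^2 + 9s - 14


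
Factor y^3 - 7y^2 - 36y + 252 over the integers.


Try integer roots (divisors of 252). y=7: p(7)=0.
Divide out (y - 7): quotient is y^2 - 36.
Factor the quadratic: (y + 6)(y - 6)
Result: (y - 7)(y + 6)(y - 6)


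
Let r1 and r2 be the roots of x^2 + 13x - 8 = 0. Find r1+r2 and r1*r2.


For ax^2+bx+c=0: sum = -b/a, product = c/a.
a=1, b=13, c=-8
Sum = -(13)/1 = -13
Product = (-8)/1 = -8


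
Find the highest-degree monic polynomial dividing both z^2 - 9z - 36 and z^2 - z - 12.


Factor each:
  z^2 - 9z - 36 = (z + 3)(z - 12)
  z^2 - z - 12 = (z + 3)(z - 4)
Common monic factor: z + 3


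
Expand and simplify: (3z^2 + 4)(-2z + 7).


Distribute each term of the first polynomial:
  (3z^2)(-2z + 7) = -6z^3 + 21z^2
  (4)(-2z + 7) = -8z + 28
Sum: -6z^3 + 21z^2 - 8z + 28


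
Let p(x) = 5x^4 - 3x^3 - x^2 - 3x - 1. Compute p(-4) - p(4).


p(-4) = 1467
p(4) = 1059
p(-4) - p(4) = 1467 - 1059 = 408


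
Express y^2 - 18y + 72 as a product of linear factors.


Roots satisfy r1 + r2 = -b/a = 18 and r1*r2 = c/a = 72.
So r1 = 12, r2 = 6.
y^2 - 18y + 72 = (y - r1)(y - r2) = (y - 12)(y - 6)


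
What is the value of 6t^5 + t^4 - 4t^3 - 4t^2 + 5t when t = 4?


Using direct substitution:
  6 * (4)^5 = 6144
  1 * (4)^4 = 256
  -4 * (4)^3 = -256
  -4 * (4)^2 = -64
  5 * (4)^1 = 20
  constant: 0
Sum = 6144 + 256 - 256 - 64 + 20 + 0 = 6100


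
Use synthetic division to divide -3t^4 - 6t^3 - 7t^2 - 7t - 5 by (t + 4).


Synthetic division with c = -4. Coefficients: -3, -6, -7, -7, -5
Bring down -3.
  -3 * -4 = 12; 12 - 6 = 6
  6 * -4 = -24; -24 - 7 = -31
  -31 * -4 = 124; 124 - 7 = 117
  117 * -4 = -468; -468 - 5 = -473
Quotient: -3t^3 + 6t^2 - 31t + 117, Remainder: -473


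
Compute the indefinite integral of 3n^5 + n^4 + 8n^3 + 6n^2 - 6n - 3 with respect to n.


Reverse power rule on each term:
  ∫ 3n^5 dn = (1/2)n^6
  ∫ n^4 dn = (1/5)n^5
  ∫ 8n^3 dn = 2n^4
  ∫ 6n^2 dn = 2n^3
  ∫ -6n dn = -3n^2
  ∫ -3 dn = -3n
F(n) = (1/2)n^6 + (1/5)n^5 + 2n^4 + 2n^3 - 3n^2 - 3n + C


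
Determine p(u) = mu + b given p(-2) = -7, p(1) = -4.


p(u) = mu + b. Using p(-2)=-7, p(1)=-4:
m = (-7 + 4)/(-2 - 1) = -3/-3 = 1
b = -7 - m*(-2) = -7 + 2 = -5
p(u) = u - 5


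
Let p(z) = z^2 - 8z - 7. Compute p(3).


Using direct substitution:
  1 * (3)^2 = 9
  -8 * (3)^1 = -24
  constant: -7
Sum = 9 - 24 - 7 = -22


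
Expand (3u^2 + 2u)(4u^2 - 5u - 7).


Distribute each term of the first polynomial:
  (3u^2)(4u^2 - 5u - 7) = 12u^4 - 15u^3 - 21u^2
  (2u)(4u^2 - 5u - 7) = 8u^3 - 10u^2 - 14u
Sum: 12u^4 - 7u^3 - 31u^2 - 14u


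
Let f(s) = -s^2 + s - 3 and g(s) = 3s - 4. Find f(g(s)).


Substitute g(s) into f:
f(g(s)) = -1*(3s - 4)^2 + 1*(3s - 4) + (-3)
(3s - 4)^2 = 9s^2 - 24s + 16
Expand and combine: -9s^2 + 27s - 23


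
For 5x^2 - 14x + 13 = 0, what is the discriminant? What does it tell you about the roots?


D = b^2 - 4ac = (-14)^2 - 4(5)(13) = 196 - 260 = -64
Since D < 0: two complex conjugate roots (no real roots)


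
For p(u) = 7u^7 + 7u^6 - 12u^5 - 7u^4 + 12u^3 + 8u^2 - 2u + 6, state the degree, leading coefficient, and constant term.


Highest power of u is 7, with coefficient 7. Constant term is 6.
Degree = 7, leading coefficient = 7, constant term = 6


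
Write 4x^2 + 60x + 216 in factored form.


Roots satisfy r1 + r2 = -b/a = -15 and r1*r2 = c/a = 54.
So r1 = -6, r2 = -9.
4x^2 + 60x + 216 = 4(x - r1)(x - r2) = 4(x + 6)(x + 9)


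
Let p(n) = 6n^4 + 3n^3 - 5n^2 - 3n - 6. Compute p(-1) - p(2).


p(-1) = -5
p(2) = 88
p(-1) - p(2) = -5 - 88 = -93


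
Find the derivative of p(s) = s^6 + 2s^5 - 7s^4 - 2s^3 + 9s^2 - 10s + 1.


Apply the power rule term by term:
  d/ds(s^6) = 6s^5
  d/ds(2s^5) = 10s^4
  d/ds(-7s^4) = -28s^3
  d/ds(-2s^3) = -6s^2
  d/ds(9s^2) = 18s
  d/ds(-10s) = -10
  d/ds(1) = 0
p'(s) = 6s^5 + 10s^4 - 28s^3 - 6s^2 + 18s - 10


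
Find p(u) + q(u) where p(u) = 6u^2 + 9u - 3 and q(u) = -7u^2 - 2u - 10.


Align terms by degree and add:
  6u^2 + 9u - 3
  -7u^2 - 2u - 10
= -u^2 + 7u - 13


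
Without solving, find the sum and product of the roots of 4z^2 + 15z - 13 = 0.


For az^2+bz+c=0: sum = -b/a, product = c/a.
a=4, b=15, c=-13
Sum = -(15)/4 = -15/4
Product = (-13)/4 = -13/4


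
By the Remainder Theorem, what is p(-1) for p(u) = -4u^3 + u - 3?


By the Remainder Theorem, the remainder equals p(-1):
  -4*(-1)^3 = 4
  0*(-1)^2 = 0
  1*(-1)^1 = -1
  constant: -3
Sum: 4 + 0 - 1 - 3 = 0


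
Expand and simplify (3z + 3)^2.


Expand (3z + 3)^2 by repeated multiplication:
= 9z^2 + 18z + 9


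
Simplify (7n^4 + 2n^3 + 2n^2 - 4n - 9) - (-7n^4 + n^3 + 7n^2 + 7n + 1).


Distribute the minus sign:
  (7n^4 + 2n^3 + 2n^2 - 4n - 9)
- (-7n^4 + n^3 + 7n^2 + 7n + 1)
Negate second polynomial: 7n^4 - n^3 - 7n^2 - 7n - 1
Add: 14n^4 + n^3 - 5n^2 - 11n - 10


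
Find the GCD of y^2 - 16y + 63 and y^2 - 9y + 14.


Factor each:
  y^2 - 16y + 63 = (y - 7)(y - 9)
  y^2 - 9y + 14 = (y - 7)(y - 2)
Common monic factor: y - 7


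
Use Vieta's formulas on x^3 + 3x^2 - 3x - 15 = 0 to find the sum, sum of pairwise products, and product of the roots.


Monic cubic x^3+bx^2+cx+d=0: sum=-b, pairwise sum=c, product=-d.
b=3, c=-3, d=-15
r1+r2+r3 = -3
r1r2+r1r3+r2r3 = -3
r1r2r3 = 15


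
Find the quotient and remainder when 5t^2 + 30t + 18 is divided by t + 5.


(5t^2 + 30t + 18) / (t + 5)
Step 1: 5t * (t + 5) = 5t^2 + 25t; subtract.
Step 2: 5 * (t + 5) = 5t + 25; subtract.
Quotient: 5t + 5, Remainder: -7


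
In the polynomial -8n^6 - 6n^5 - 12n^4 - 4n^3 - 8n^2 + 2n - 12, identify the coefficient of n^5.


Read off the coefficient of n^5: -6


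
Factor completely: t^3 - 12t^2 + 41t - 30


Try integer roots (divisors of -30). t=6: p(6)=0.
Divide out (t - 6): quotient is t^2 - 6t + 5.
Factor the quadratic: (t - 5)(t - 1)
Result: (t - 6)(t - 5)(t - 1)


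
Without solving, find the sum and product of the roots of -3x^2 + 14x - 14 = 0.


For ax^2+bx+c=0: sum = -b/a, product = c/a.
a=-3, b=14, c=-14
Sum = -(14)/-3 = 14/3
Product = (-14)/-3 = 14/3


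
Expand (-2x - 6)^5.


Expand (-2x - 6)^5 by repeated multiplication:
  (-2x - 6)^2 = 4x^2 + 24x + 36
  (-2x - 6)^3 = -8x^3 - 72x^2 - 216x - 216
  (-2x - 6)^4 = 16x^4 + 192x^3 + 864x^2 + 1728x + 1296
= -32x^5 - 480x^4 - 2880x^3 - 8640x^2 - 12960x - 7776


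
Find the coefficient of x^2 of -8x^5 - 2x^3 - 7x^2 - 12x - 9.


Read off the coefficient of x^2: -7


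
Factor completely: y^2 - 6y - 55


Roots satisfy r1 + r2 = -b/a = 6 and r1*r2 = c/a = -55.
So r1 = -5, r2 = 11.
y^2 - 6y - 55 = (y - r1)(y - r2) = (y + 5)(y - 11)


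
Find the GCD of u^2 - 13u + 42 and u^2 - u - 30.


Factor each:
  u^2 - 13u + 42 = (u - 6)(u - 7)
  u^2 - u - 30 = (u - 6)(u + 5)
Common monic factor: u - 6


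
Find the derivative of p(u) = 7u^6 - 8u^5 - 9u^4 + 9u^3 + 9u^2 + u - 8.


Apply the power rule term by term:
  d/du(7u^6) = 42u^5
  d/du(-8u^5) = -40u^4
  d/du(-9u^4) = -36u^3
  d/du(9u^3) = 27u^2
  d/du(9u^2) = 18u
  d/du(u) = 1
  d/du(-8) = 0
p'(u) = 42u^5 - 40u^4 - 36u^3 + 27u^2 + 18u + 1


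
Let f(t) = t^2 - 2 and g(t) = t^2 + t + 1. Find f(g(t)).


Substitute g(t) into f:
f(g(t)) = 1*(t^2 + t + 1)^2 + (-2)
(t^2 + t + 1)^2 = t^4 + 2t^3 + 3t^2 + 2t + 1
Expand and combine: t^4 + 2t^3 + 3t^2 + 2t - 1


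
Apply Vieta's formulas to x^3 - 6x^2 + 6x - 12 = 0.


Monic cubic x^3+bx^2+cx+d=0: sum=-b, pairwise sum=c, product=-d.
b=-6, c=6, d=-12
r1+r2+r3 = 6
r1r2+r1r3+r2r3 = 6
r1r2r3 = 12


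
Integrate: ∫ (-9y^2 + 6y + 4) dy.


Reverse power rule on each term:
  ∫ -9y^2 dy = -3y^3
  ∫ 6y dy = 3y^2
  ∫ 4 dy = 4y
F(y) = -3y^3 + 3y^2 + 4y + C


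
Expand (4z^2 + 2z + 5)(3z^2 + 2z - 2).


Distribute each term of the first polynomial:
  (4z^2)(3z^2 + 2z - 2) = 12z^4 + 8z^3 - 8z^2
  (2z)(3z^2 + 2z - 2) = 6z^3 + 4z^2 - 4z
  (5)(3z^2 + 2z - 2) = 15z^2 + 10z - 10
Sum: 12z^4 + 14z^3 + 11z^2 + 6z - 10


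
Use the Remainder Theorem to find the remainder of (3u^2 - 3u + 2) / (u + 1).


By the Remainder Theorem, the remainder equals p(-1):
  3*(-1)^2 = 3
  -3*(-1)^1 = 3
  constant: 2
Sum: 3 + 3 + 2 = 8


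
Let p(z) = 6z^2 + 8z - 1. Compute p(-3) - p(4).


p(-3) = 29
p(4) = 127
p(-3) - p(4) = 29 - 127 = -98


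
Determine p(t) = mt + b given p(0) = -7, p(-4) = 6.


p(t) = mt + b. Using p(0)=-7, p(-4)=6:
m = (-7 - 6)/(0 + 4) = -13/4 = -13/4
b = -7 - m*(0) = -7 = -7
p(t) = -(13/4)t - 7


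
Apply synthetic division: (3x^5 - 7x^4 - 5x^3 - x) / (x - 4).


Synthetic division with c = 4. Coefficients: 3, -7, -5, 0, -1, 0
Bring down 3.
  3 * 4 = 12; 12 - 7 = 5
  5 * 4 = 20; 20 - 5 = 15
  15 * 4 = 60; 60 + 0 = 60
  60 * 4 = 240; 240 - 1 = 239
  239 * 4 = 956; 956 + 0 = 956
Quotient: 3x^4 + 5x^3 + 15x^2 + 60x + 239, Remainder: 956


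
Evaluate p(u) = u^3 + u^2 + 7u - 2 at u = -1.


Using direct substitution:
  1 * (-1)^3 = -1
  1 * (-1)^2 = 1
  7 * (-1)^1 = -7
  constant: -2
Sum = -1 + 1 - 7 - 2 = -9


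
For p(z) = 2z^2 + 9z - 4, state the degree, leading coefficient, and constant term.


Highest power of z is 2, with coefficient 2. Constant term is -4.
Degree = 2, leading coefficient = 2, constant term = -4


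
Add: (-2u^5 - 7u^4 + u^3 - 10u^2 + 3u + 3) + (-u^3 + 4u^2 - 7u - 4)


Align terms by degree and add:
  -2u^5 - 7u^4 + u^3 - 10u^2 + 3u + 3
  -u^3 + 4u^2 - 7u - 4
= -2u^5 - 7u^4 - 6u^2 - 4u - 1


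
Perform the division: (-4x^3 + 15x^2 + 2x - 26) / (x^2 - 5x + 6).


(-4x^3 + 15x^2 + 2x - 26) / (x^2 - 5x + 6)
Step 1: -4x * (x^2 - 5x + 6) = -4x^3 + 20x^2 - 24x; subtract.
Step 2: -5 * (x^2 - 5x + 6) = -5x^2 + 25x - 30; subtract.
Quotient: -4x - 5, Remainder: x + 4


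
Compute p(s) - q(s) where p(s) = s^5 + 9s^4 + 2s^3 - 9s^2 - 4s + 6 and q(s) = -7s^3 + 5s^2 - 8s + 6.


Distribute the minus sign:
  (s^5 + 9s^4 + 2s^3 - 9s^2 - 4s + 6)
- (-7s^3 + 5s^2 - 8s + 6)
Negate second polynomial: 7s^3 - 5s^2 + 8s - 6
Add: s^5 + 9s^4 + 9s^3 - 14s^2 + 4s


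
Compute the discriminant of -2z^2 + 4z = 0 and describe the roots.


D = b^2 - 4ac = (4)^2 - 4(-2)(0) = 16 = 16
Since D > 0: two distinct rational roots


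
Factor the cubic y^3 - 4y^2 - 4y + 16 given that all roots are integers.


Try integer roots (divisors of 16). y=2: p(2)=0.
Divide out (y - 2): quotient is y^2 - 2y - 8.
Factor the quadratic: (y + 2)(y - 4)
Result: (y - 2)(y + 2)(y - 4)


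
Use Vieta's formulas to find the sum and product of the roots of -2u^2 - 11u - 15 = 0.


For au^2+bu+c=0: sum = -b/a, product = c/a.
a=-2, b=-11, c=-15
Sum = -(-11)/-2 = -11/2
Product = (-15)/-2 = 15/2


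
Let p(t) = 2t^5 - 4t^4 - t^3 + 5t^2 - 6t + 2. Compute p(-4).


Using direct substitution:
  2 * (-4)^5 = -2048
  -4 * (-4)^4 = -1024
  -1 * (-4)^3 = 64
  5 * (-4)^2 = 80
  -6 * (-4)^1 = 24
  constant: 2
Sum = -2048 - 1024 + 64 + 80 + 24 + 2 = -2902


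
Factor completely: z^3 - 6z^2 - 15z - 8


Try integer roots (divisors of -8). z=-1: p(-1)=0.
Divide out (z + 1): quotient is z^2 - 7z - 8.
Factor the quadratic: (z - 8)(z + 1)
Result: (z + 1)(z - 8)(z + 1)


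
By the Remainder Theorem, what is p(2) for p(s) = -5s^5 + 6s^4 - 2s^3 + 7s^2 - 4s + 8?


By the Remainder Theorem, the remainder equals p(2):
  -5*(2)^5 = -160
  6*(2)^4 = 96
  -2*(2)^3 = -16
  7*(2)^2 = 28
  -4*(2)^1 = -8
  constant: 8
Sum: -160 + 96 - 16 + 28 - 8 + 8 = -52


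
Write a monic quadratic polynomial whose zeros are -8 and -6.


p(y) = (y + 8)(y + 6)
Expand: y^2 + 14y + 48


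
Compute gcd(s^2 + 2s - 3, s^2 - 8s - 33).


Factor each:
  s^2 + 2s - 3 = (s + 3)(s - 1)
  s^2 - 8s - 33 = (s + 3)(s - 11)
Common monic factor: s + 3


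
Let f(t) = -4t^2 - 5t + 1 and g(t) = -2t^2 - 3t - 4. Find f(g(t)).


Substitute g(t) into f:
f(g(t)) = -4*(-2t^2 - 3t - 4)^2 + (-5)*(-2t^2 - 3t - 4) + 1
(-2t^2 - 3t - 4)^2 = 4t^4 + 12t^3 + 25t^2 + 24t + 16
Expand and combine: -16t^4 - 48t^3 - 90t^2 - 81t - 43


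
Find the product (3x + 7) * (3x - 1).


Distribute each term of the first polynomial:
  (3x)(3x - 1) = 9x^2 - 3x
  (7)(3x - 1) = 21x - 7
Sum: 9x^2 + 18x - 7


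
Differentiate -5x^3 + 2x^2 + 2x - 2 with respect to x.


Apply the power rule term by term:
  d/dx(-5x^3) = -15x^2
  d/dx(2x^2) = 4x
  d/dx(2x) = 2
  d/dx(-2) = 0
p'(x) = -15x^2 + 4x + 2


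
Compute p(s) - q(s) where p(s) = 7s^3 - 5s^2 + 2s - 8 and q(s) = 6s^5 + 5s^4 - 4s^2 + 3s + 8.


Distribute the minus sign:
  (7s^3 - 5s^2 + 2s - 8)
- (6s^5 + 5s^4 - 4s^2 + 3s + 8)
Negate second polynomial: -6s^5 - 5s^4 + 4s^2 - 3s - 8
Add: -6s^5 - 5s^4 + 7s^3 - s^2 - s - 16


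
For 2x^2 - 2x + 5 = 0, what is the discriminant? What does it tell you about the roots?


D = b^2 - 4ac = (-2)^2 - 4(2)(5) = 4 - 40 = -36
Since D < 0: two complex conjugate roots (no real roots)


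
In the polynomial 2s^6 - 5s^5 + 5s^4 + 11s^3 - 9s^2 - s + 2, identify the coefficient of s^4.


Read off the coefficient of s^4: 5


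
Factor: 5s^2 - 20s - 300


Roots satisfy r1 + r2 = -b/a = 4 and r1*r2 = c/a = -60.
So r1 = 10, r2 = -6.
5s^2 - 20s - 300 = 5(s - r1)(s - r2) = 5(s - 10)(s + 6)
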